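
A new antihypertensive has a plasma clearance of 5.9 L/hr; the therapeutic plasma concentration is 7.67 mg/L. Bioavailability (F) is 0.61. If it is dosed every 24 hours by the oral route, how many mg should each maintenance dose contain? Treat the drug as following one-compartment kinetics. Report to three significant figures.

1780 mg

D = CL × Css × τ / F = 5.900 × 7.67 × 24 / 0.61 = 1780 mg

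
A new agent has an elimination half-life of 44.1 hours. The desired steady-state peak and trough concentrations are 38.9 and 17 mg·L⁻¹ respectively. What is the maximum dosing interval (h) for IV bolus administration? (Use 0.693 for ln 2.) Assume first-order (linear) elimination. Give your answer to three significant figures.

52.7 h

k = 0.693 / t½ = 0.693 / 44.1 = 0.01571 h⁻¹
Between IV bolus doses, concentration decays as C = C₀·e^(−kτ), so C_peak/C_trough = e^(kτ).
τ_max = ln(C_peak/C_trough) / k = ln(38.9/17) / 0.01571 = 0.8278 / 0.01571 = 52.69 h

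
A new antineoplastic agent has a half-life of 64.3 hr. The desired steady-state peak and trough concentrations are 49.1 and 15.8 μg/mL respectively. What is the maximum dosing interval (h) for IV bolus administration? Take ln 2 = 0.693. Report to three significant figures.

105 h

k = 0.693 / t½ = 0.693 / 64.3 = 0.01078 h⁻¹
Between IV bolus doses, concentration decays as C = C₀·e^(−kτ), so C_peak/C_trough = e^(kτ).
τ_max = ln(C_peak/C_trough) / k = ln(49.1/15.8) / 0.01078 = 1.134 / 0.01078 = 105.2 h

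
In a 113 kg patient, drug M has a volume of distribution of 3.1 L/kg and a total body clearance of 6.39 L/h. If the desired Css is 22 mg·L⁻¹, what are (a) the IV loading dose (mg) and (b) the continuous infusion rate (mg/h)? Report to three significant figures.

(a) 7710 mg; (b) 141 mg/h

Vd(total) = 113 kg × 3.1 L/kg = 350.3 L
Loading: fill Vd to C_target → 350.3 L × 22 mg/L = 7707 mg
Maintenance: replace elimination → rate = CL × Css = 6.390 × 22 = 140.6 mg/h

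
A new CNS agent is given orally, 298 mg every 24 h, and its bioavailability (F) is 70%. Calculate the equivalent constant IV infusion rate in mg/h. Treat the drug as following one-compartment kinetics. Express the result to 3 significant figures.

Equivalent systemic input: infusion rate = F·D/τ.
Rate = 0.7 × 298 / 24 = 8.692 mg/h

8.69 mg/h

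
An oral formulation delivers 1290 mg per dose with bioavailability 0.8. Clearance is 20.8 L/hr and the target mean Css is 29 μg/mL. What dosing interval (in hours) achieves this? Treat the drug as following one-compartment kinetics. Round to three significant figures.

F·D/τ = CL·Css → τ = F·D / (CL·Css).
τ = 0.8 × 1290 / (20.8 × 29) = 1.711 h

1.71 h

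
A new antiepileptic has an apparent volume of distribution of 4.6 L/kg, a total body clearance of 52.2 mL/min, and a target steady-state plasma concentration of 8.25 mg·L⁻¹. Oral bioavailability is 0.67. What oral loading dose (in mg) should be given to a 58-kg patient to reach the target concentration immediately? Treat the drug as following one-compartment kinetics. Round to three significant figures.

Vd = 4.6 L/kg × 58 kg = 266.8 L
LD = Vd × C / F = 266.8 × 8.250 / 0.67 = 3285 mg

3290 mg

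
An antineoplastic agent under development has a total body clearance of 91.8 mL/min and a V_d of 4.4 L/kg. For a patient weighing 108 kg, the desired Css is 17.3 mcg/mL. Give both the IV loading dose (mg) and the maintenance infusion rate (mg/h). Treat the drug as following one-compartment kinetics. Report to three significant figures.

(a) 8220 mg; (b) 95.3 mg/h

Total Vd = 4.4 × 108 = 475.2 L
Loading: fill Vd to C_target → 475.2 L × 17.3 mg/L = 8221 mg
CL = 91.8 mL/min × 60/1000 = 5.508 L/h
Maintenance infusion rate = CL × Css = 5.508 × 17.3 = 95.29 mg/h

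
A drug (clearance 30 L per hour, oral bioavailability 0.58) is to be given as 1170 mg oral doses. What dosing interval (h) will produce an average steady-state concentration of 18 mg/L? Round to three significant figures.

1.26 h

F·D/τ = CL·Css → τ = F·D / (CL·Css).
τ = 0.58 × 1170 / (30 × 18) = 1.257 h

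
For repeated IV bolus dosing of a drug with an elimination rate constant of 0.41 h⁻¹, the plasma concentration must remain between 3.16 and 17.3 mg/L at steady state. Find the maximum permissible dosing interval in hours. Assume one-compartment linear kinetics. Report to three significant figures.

Between IV bolus doses, concentration decays as C = C₀·e^(−kτ), so C_peak/C_trough = e^(kτ).
τ_max = ln(C_peak/C_trough) / k = ln(17.3/3.16) / 0.4100 = 1.700 / 0.4100 = 4.146 h

4.15 h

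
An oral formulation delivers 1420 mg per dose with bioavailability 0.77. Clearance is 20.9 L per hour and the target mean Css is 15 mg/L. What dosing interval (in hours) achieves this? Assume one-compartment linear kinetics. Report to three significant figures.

F·D/τ = CL·Css → τ = F·D / (CL·Css).
τ = 0.77 × 1420 / (20.9 × 15) = 3.488 h

3.49 h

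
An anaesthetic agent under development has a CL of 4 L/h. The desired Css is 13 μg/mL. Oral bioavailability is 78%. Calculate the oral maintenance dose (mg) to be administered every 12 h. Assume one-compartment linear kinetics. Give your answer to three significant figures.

800 mg

D = CL × Css × τ / F = 4.000 × 13 × 12 / 0.78 = 800.0 mg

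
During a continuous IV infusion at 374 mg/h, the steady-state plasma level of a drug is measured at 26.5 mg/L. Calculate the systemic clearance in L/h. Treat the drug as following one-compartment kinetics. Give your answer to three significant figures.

14.1 L/h

At steady state, infusion rate = CL × Css, so CL = rate / Css.
CL = 374 / 26.5 = 14.11 L/h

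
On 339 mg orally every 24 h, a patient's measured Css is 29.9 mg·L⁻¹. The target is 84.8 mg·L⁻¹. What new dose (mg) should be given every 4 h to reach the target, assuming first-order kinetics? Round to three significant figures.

160 mg

With linear kinetics, Css is proportional to dose rate (D/τ) at fixed clearance.
D₂ = D₁ × (Css,target / Css,current) × (τ₂/τ₁) = 339 × (84.8/29.9) × (4/24) = 160.2 mg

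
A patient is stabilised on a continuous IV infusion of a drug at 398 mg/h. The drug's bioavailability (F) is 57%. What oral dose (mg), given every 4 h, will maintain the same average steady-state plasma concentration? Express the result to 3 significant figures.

2790 mg

To maintain the same Css, the systemic dosing rate must be unchanged: F·D/τ = infusion rate.
D = rate × τ / F = 398 × 4 / 0.57 = 2793 mg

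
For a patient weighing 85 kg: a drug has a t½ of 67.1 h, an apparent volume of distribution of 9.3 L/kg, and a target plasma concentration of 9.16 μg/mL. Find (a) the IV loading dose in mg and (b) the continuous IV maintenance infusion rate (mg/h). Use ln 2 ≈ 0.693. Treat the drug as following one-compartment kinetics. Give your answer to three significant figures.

Vd(total) = 85 kg × 9.3 L/kg = 790.5 L
LD = Vd × C = 790.5 × 9.16 = 7241 mg
CL = 0.693 × Vd / t½ = 0.693 × 790.5 / 67.1 = 8.164 L/h
Infusion rate = CL × Css = 8.164 × 9.16 = 74.78 mg/h

(a) 7240 mg; (b) 74.8 mg/h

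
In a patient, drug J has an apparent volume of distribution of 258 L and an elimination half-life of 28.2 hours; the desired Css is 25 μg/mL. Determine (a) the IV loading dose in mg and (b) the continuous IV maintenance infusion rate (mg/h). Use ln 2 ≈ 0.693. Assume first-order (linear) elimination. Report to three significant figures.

(a) 6450 mg; (b) 159 mg/h

LD = Vd × C = 258.0 × 25 = 6450 mg
CL = 0.693 × Vd / t½ = 0.693 × 258.0 / 28.2 = 6.340 L/h
Infusion rate = CL × Css = 6.340 × 25 = 158.5 mg/h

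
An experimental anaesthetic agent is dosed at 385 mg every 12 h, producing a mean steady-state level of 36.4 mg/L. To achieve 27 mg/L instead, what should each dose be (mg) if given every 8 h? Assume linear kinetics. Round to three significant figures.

190 mg

With linear kinetics, Css is proportional to dose rate (D/τ) at fixed clearance.
D₂ = D₁ × (Css,target / Css,current) × (τ₂/τ₁) = 385 × (27/36.4) × (8/12) = 190.4 mg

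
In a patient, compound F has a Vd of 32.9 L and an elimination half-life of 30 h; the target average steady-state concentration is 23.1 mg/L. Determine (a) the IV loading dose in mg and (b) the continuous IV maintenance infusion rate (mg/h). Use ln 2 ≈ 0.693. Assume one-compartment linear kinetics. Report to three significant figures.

LD = Vd × C = 32.90 × 23.1 = 760.0 mg
CL = 0.693 × Vd / t½ = 0.693 × 32.90 / 30 = 0.7600 L/h
Infusion rate = CL × Css = 0.7600 × 23.1 = 17.56 mg/h

(a) 760 mg; (b) 17.6 mg/h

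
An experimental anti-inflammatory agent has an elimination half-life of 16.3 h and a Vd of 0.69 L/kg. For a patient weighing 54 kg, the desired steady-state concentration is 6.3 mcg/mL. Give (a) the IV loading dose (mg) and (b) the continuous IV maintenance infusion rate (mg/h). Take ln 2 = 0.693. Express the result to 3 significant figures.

Vd = 0.69 L/kg × 54 kg = 37.26 L
LD = Vd × C = 37.26 × 6.3 = 234.7 mg
CL = 0.693 × Vd / t½ = 0.693 × 37.26 / 16.3 = 1.584 L/h
Infusion rate = CL × Css = 1.584 × 6.3 = 9.979 mg/h

(a) 235 mg; (b) 9.98 mg/h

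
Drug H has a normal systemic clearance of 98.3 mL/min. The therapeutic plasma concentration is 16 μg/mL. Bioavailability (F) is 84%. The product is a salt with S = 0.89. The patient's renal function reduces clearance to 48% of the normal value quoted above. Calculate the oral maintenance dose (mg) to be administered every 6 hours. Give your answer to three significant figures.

364 mg

CL = 98.3 mL/min × 60/1000 = 5.898 L/h
Patient clearance = 0.48 × 5.898 = 2.831 L/h
D = CL × Css × τ / F / S = 2.831 × 16 × 6 / 0.84 / 0.89 = 363.5 mg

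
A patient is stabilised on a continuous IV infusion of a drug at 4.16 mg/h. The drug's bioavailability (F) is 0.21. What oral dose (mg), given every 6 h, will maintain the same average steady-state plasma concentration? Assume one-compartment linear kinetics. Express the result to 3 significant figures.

119 mg

To maintain the same Css, the systemic dosing rate must be unchanged: F·D/τ = infusion rate.
D = rate × τ / F = 4.16 × 6 / 0.21 = 118.9 mg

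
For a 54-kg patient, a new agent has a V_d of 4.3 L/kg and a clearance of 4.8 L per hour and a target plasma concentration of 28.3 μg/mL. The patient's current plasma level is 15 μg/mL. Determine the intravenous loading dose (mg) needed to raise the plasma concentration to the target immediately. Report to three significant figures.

3090 mg

Vd = 4.3 L/kg × 54 kg = 232.2 L
Concentration deficit ΔC = 28.3 − 15 = 13.30 mg/L
LD = Vd × ΔC = 232.2 × 13.30 = 3088 mg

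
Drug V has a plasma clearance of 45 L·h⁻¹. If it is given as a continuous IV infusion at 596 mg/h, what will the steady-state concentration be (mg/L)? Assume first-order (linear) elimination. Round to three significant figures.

13.2 mg/L

Css = rate / CL = 596 / 45.00 = 13.24 mg/L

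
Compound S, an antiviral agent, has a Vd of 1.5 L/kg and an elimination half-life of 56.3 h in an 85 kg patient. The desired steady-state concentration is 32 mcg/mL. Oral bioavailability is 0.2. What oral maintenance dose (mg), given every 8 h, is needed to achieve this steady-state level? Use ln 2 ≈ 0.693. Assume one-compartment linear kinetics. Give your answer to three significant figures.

Vd = 1.5 L/kg × 85 kg = 127.5 L
CL = 0.693 × Vd / t½ = 0.693 × 127.5 / 56.3 = 1.569 L/h
D = CL × Css × τ / F = 1.569 × 32 × 8 / 0.2 = 2008 mg

2010 mg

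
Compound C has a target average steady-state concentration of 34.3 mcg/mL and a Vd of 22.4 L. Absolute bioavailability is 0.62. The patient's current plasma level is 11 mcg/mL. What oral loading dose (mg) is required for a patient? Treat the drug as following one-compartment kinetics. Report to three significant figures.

842 mg

Concentration deficit ΔC = 34.3 − 11 = 23.30 mg/L
LD = Vd × ΔC / F = 22.40 × 23.30 / 0.62 = 841.8 mg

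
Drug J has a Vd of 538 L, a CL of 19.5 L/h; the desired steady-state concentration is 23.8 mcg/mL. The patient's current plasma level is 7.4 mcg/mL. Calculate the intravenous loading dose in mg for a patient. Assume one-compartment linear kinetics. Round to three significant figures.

LD is governed by Vd — clearance does not enter the loading-dose calculation.
Concentration deficit ΔC = 23.8 − 7.4 = 16.40 mg/L
LD = Vd × ΔC = 538.0 × 16.40 = 8823 mg

8820 mg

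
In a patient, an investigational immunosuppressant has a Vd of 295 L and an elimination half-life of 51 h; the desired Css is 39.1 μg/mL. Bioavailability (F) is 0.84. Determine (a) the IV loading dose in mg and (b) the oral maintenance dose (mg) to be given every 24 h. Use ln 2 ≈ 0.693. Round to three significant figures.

(a) 11500 mg; (b) 4480 mg

LD = Vd × C = 295.0 × 39.1 = 11530 mg
CL = 0.693 × Vd / t½ = 0.693 × 295.0 / 51 = 4.009 L/h
D = CL × Css × τ / F = 4.009 × 39.1 × 24 / 0.84 = 4479 mg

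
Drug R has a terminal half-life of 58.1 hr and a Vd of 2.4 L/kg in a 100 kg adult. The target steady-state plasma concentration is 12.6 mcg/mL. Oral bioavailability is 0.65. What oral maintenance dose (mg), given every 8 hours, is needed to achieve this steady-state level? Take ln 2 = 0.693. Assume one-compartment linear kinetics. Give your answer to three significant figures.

Total Vd = 2.4 × 100 = 240.0 L
CL = 0.693 × Vd / t½ = 0.693 × 240.0 / 58.1 = 2.863 L/h
D = CL × Css × τ / F = 2.863 × 12.6 × 8 / 0.65 = 444.0 mg

444 mg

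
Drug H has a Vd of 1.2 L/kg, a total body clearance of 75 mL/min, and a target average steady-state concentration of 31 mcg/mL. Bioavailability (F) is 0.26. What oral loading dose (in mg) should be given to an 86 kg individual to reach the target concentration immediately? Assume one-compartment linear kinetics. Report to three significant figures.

12300 mg

Vd = 1.2 L/kg × 86 kg = 103.2 L
LD = Vd × C / F = 103.2 × 31.00 / 0.26 = 12300 mg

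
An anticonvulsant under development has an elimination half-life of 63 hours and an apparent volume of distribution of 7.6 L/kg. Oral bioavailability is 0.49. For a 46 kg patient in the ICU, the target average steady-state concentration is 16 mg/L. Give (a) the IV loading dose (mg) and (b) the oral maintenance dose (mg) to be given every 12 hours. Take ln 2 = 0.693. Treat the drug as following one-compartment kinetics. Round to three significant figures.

(a) 5590 mg; (b) 1510 mg

Total Vd = 7.6 × 46 = 349.6 L
LD = Vd × C = 349.6 × 16 = 5594 mg
CL = 0.693 × Vd / t½ = 0.693 × 349.6 / 63 = 3.846 L/h
D = CL × Css × τ / F = 3.846 × 16 × 12 / 0.49 = 1507 mg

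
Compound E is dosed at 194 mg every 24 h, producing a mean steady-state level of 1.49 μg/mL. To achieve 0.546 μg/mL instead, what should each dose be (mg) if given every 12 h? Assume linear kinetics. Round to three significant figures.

35.5 mg

For first-order elimination, Css ∝ F·D/(CL·τ); F and CL are unchanged, so Css ∝ D/τ.
D₂ = D₁ × (Css,target / Css,current) × (τ₂/τ₁) = 194 × (0.546/1.49) × (12/24) = 35.54 mg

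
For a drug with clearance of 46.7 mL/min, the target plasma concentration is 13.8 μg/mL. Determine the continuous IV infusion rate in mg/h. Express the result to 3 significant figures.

38.7 mg/h

CL = 46.7 mL/min × 60/1000 = 2.802 L/h
At steady state, infusion rate equals elimination rate: rate in = CL × Css.
Infusion rate = CL · Css = 2.802 L/h × 13.8 mg/L = 38.67 mg/h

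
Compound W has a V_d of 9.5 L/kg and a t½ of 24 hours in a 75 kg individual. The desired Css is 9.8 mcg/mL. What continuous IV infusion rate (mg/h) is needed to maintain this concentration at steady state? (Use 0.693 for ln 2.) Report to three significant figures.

202 mg/h

Vd = 9.5 L/kg × 75 kg = 712.5 L
CL = 0.693 × Vd / t½ = 0.693 × 712.5 / 24 = 20.57 L/h
Infusion rate = CL × Css = 20.57 × 9.8 = 201.6 mg/h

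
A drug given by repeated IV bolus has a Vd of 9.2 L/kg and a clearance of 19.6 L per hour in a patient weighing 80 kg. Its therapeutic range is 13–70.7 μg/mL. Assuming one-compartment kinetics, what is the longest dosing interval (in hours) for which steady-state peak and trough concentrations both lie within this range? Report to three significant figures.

63.6 h

Total Vd = 9.2 × 80 = 736.0 L
k = CL / Vd = 19.60 / 736.0 = 0.02663 h⁻¹
Between IV bolus doses, concentration decays as C = C₀·e^(−kτ), so C_peak/C_trough = e^(kτ).
τ_max = ln(C_peak/C_trough) / k = ln(70.7/13) / 0.02663 = 1.693 / 0.02663 = 63.57 h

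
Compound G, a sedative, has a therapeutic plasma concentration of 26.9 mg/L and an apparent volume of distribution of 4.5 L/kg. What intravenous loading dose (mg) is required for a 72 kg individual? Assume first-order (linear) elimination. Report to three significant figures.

Total Vd = 4.5 × 72 = 324.0 L
LD = Vd × C = 324.0 × 26.90 = 8716 mg

8720 mg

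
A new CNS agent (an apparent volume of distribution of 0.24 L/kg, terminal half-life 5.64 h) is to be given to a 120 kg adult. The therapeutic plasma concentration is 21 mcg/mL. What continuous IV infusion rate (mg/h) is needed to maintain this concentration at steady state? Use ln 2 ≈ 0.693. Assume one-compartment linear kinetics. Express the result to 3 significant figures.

74.3 mg/h

Vd(total) = 120 kg × 0.24 L/kg = 28.80 L
k = 0.693/5.64 = 0.1229 h⁻¹, so CL = k·Vd = 0.1229 × 28.80 = 3.540 L/h
Infusion rate = CL × Css = 3.540 × 21 = 74.34 mg/h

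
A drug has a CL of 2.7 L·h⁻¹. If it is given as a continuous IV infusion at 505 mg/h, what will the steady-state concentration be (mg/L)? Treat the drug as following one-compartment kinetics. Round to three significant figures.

187 mg/L

Css = rate / CL = 505 / 2.700 = 187.0 mg/L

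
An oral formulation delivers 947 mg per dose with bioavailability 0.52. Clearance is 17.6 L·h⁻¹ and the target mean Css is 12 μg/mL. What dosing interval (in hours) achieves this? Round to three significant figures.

2.33 h

F·D/τ = CL·Css → τ = F·D / (CL·Css).
τ = 0.52 × 947 / (17.6 × 12) = 2.332 h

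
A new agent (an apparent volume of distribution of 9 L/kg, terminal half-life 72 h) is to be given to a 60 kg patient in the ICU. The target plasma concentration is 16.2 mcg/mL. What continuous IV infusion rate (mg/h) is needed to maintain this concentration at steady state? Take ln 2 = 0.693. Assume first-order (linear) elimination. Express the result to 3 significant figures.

Total Vd = 9 × 60 = 540.0 L
CL = 0.693 × Vd / t½ = 0.693 × 540.0 / 72 = 5.198 L/h
Infusion rate = CL × Css = 5.198 × 16.2 = 84.21 mg/h

84.2 mg/h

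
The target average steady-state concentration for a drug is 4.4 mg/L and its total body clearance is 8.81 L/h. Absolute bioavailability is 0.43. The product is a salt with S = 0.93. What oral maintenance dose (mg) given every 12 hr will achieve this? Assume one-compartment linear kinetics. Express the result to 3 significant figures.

At steady state, dose per interval replaces the amount cleared in that interval: F·S·D/τ = CL·Css.
D = CL × Css × τ / F / S = 8.810 × 4.4 × 12 / 0.43 / 0.93 = 1163 mg

1160 mg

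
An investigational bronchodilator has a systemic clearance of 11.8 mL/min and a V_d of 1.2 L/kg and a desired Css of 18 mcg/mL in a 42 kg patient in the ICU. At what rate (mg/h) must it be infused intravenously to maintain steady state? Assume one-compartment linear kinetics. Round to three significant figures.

12.7 mg/h

CL = 11.8 mL/min × 60/1000 = 0.7080 L/h
Vd does not affect the maintenance rate; only clearance governs steady-state input.
R₀ = 0.7080 × 18 = 12.74 mg/h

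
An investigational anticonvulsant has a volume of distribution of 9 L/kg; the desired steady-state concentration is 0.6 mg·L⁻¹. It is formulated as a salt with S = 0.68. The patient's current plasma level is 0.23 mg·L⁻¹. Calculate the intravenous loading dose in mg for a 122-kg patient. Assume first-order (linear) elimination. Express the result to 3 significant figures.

597 mg

Vd(total) = 122 kg × 9 L/kg = 1098 L
The loading dose fills Vd to the target concentration.
Concentration deficit ΔC = 0.6 − 0.23 = 0.3700 mg/L
LD = Vd × ΔC / S = 1098 × 0.3700 / 0.68 = 597.4 mg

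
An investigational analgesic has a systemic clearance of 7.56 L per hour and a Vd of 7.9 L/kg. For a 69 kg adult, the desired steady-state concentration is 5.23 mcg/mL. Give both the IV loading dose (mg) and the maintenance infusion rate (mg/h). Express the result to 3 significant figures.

(a) 2850 mg; (b) 39.5 mg/h

Total Vd = 7.9 × 69 = 545.1 L
LD = Vd · C_target = 545.1 × 5.23 = 2851 mg
Infusion rate = 7.560 L/h × 5.23 mg/L = 39.54 mg/h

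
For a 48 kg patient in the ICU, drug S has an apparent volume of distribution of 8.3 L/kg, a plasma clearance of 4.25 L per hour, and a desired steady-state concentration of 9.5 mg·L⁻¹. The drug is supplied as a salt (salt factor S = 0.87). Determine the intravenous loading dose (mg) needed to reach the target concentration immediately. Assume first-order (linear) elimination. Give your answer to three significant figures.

4350 mg

Vd = 8.3 L/kg × 48 kg = 398.4 L
LD is governed by Vd — clearance does not enter the loading-dose calculation.
LD = Vd × C / S = 398.4 × 9.500 / 0.87 = 4350 mg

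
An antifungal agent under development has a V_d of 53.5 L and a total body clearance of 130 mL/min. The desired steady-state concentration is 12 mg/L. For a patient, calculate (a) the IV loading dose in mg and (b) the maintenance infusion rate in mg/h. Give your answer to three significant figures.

LD = Vd · C_target = 53.50 × 12 = 642.0 mg
CL = 130 mL/min × 60/1000 = 7.800 L/h
Maintenance: replace elimination → rate = CL × Css = 7.800 × 12 = 93.60 mg/h

(a) 642 mg; (b) 93.6 mg/h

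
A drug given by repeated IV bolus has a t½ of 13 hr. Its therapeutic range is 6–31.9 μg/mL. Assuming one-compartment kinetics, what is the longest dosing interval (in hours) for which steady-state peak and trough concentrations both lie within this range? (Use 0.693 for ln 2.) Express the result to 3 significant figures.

31.3 h

k = 0.693 / t½ = 0.693 / 13 = 0.05331 h⁻¹
Between IV bolus doses, concentration decays as C = C₀·e^(−kτ), so C_peak/C_trough = e^(kτ).
τ_max = ln(C_peak/C_trough) / k = ln(31.9/6) / 0.05331 = 1.671 / 0.05331 = 31.34 h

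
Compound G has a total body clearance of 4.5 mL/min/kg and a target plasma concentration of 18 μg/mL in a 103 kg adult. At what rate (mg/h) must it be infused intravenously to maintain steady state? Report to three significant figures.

501 mg/h

CL = 4.5 mL/min/kg × 103 kg = 463.5 mL/min = 463.5 × 60/1000 = 27.81 L/h
At steady state, infusion rate equals elimination rate: rate in = CL × Css.
Infusion rate = CL · Css = 27.81 L/h × 18 mg/L = 500.6 mg/h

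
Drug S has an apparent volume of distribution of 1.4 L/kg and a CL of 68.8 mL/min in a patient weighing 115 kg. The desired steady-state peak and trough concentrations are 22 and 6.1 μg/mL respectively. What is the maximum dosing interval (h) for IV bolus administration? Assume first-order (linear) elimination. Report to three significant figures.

Vd = 1.4 L/kg × 115 kg = 161.0 L
CL = 68.8 mL/min × 60/1000 = 4.128 L/h
k = CL / Vd = 4.128 / 161.0 = 0.02564 h⁻¹
Between IV bolus doses, concentration decays as C = C₀·e^(−kτ), so C_peak/C_trough = e^(kτ).
τ_max = ln(C_peak/C_trough) / k = ln(22/6.1) / 0.02564 = 1.283 / 0.02564 = 50.04 h

50.0 h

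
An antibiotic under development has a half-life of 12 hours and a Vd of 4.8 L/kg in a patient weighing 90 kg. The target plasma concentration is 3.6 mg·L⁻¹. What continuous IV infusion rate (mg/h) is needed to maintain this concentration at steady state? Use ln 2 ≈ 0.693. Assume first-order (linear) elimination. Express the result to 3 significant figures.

89.8 mg/h

Vd = 4.8 L/kg × 90 kg = 432.0 L
CL = 0.693 × Vd / t½ = 0.693 × 432.0 / 12 = 24.95 L/h
Infusion rate = CL × Css = 24.95 × 3.6 = 89.82 mg/h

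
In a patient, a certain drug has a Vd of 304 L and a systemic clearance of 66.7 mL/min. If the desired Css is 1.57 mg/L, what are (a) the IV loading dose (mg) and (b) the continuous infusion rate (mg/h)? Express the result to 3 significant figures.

LD = Vd · C_target = 304.0 × 1.57 = 477.3 mg
CL = 66.7 mL/min × 60/1000 = 4.002 L/h
Infusion rate = 4.002 L/h × 1.57 mg/L = 6.283 mg/h

(a) 477 mg; (b) 6.28 mg/h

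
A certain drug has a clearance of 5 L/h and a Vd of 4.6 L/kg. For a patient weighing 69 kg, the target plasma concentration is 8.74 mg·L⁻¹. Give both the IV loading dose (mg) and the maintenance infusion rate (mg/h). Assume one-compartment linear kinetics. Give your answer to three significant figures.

Vd = 4.6 L/kg × 69 kg = 317.4 L
LD = Vd · C_target = 317.4 × 8.74 = 2774 mg
Infusion rate = 5.000 L/h × 8.74 mg/L = 43.70 mg/h

(a) 2770 mg; (b) 43.7 mg/h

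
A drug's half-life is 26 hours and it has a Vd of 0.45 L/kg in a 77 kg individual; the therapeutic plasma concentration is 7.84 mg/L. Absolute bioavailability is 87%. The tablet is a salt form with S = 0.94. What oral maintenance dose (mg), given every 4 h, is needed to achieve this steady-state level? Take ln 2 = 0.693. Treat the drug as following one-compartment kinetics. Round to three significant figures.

Total Vd = 0.45 × 77 = 34.65 L
CL = ln 2 · Vd / t½ = 0.693 × 34.65 / 26 = 0.9236 L/h
D = CL × Css × τ / F / S = 0.9236 × 7.84 × 4 / 0.87 / 0.94 = 35.42 mg

35.4 mg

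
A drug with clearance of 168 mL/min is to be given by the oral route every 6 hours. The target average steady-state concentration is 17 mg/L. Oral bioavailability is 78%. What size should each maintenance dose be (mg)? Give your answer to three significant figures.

1320 mg

Convert clearance: 168 mL/min × 60 min/h ÷ 1000 mL/L = 10.08 L/h
D = CL × Css × τ / F = 10.08 × 17 × 6 / 0.78 = 1318 mg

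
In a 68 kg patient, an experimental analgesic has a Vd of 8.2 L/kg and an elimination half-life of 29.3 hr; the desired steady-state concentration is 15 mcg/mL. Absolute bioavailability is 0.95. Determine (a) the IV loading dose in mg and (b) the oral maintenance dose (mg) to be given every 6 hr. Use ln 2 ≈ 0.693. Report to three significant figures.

Vd = 8.2 L/kg × 68 kg = 557.6 L
LD = Vd × C = 557.6 × 15 = 8364 mg
CL = 0.693 × Vd / t½ = 0.693 × 557.6 / 29.3 = 13.19 L/h
D = CL × Css × τ / F = 13.19 × 15 × 6 / 0.95 = 1250 mg

(a) 8360 mg; (b) 1250 mg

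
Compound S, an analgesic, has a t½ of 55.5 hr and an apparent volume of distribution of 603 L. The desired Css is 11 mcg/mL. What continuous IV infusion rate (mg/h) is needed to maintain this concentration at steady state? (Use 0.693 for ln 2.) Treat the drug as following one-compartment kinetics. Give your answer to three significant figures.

CL = 0.693 × Vd / t½ = 0.693 × 603.0 / 55.5 = 7.529 L/h
Infusion rate = CL × Css = 7.529 × 11 = 82.82 mg/h

82.8 mg/h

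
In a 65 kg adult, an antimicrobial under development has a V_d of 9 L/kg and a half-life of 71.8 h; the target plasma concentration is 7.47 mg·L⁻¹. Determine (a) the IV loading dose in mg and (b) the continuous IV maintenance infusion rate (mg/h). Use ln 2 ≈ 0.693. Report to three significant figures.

Vd = 9 L/kg × 65 kg = 585.0 L
LD = Vd × C = 585.0 × 7.47 = 4370 mg
CL = 0.693 × Vd / t½ = 0.693 × 585.0 / 71.8 = 5.646 L/h
Infusion rate = CL × Css = 5.646 × 7.47 = 42.18 mg/h

(a) 4370 mg; (b) 42.2 mg/h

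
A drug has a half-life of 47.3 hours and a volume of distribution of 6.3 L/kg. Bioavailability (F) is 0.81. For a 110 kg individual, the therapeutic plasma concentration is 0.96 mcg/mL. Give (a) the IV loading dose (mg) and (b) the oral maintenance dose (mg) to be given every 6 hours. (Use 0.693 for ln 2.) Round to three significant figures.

Vd(total) = 110 kg × 6.3 L/kg = 693.0 L
LD = Vd × C = 693.0 × 0.96 = 665.3 mg
CL = 0.693 × Vd / t½ = 0.693 × 693.0 / 47.3 = 10.15 L/h
D = CL × Css × τ / F = 10.15 × 0.96 × 6 / 0.81 = 72.18 mg

(a) 665 mg; (b) 72.2 mg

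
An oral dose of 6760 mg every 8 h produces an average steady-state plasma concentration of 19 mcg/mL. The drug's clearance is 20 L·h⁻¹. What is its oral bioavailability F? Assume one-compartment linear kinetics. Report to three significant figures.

F·D/τ = CL·Css at steady state → F = CL·Css·τ / D.
F = 20 × 19 × 8 / 6760 = 0.450

0.450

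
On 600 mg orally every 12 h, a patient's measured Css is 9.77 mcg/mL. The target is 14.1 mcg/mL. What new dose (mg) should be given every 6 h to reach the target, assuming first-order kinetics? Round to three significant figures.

With linear kinetics, Css is proportional to dose rate (D/τ) at fixed clearance.
D₂ = D₁ × (Css,target / Css,current) × (τ₂/τ₁) = 600 × (14.1/9.77) × (6/12) = 433.0 mg

433 mg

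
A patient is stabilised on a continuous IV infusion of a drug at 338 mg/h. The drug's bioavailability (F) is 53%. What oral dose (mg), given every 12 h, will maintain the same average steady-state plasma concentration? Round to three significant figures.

To maintain the same Css, the systemic dosing rate must be unchanged: F·D/τ = infusion rate.
D = rate × τ / F = 338 × 12 / 0.53 = 7653 mg

7650 mg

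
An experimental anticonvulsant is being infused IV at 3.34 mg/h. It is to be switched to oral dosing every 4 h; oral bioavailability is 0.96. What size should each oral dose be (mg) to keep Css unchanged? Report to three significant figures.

13.9 mg

To maintain the same Css, the systemic dosing rate must be unchanged: F·D/τ = infusion rate.
D = rate × τ / F = 3.34 × 4 / 0.96 = 13.92 mg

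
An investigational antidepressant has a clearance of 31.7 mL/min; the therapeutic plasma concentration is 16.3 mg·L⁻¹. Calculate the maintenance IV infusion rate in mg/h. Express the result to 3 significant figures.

CL = 31.7 mL/min = 31.7 × 0.06 = 1.902 L/h
At steady state, infusion rate equals elimination rate: rate in = CL × Css.
R₀ = 1.902 × 16.3 = 31.00 mg/h

31.0 mg/h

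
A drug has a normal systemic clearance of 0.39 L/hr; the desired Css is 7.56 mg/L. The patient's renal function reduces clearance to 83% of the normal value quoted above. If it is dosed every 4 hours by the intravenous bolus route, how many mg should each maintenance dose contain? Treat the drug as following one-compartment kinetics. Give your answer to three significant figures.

9.79 mg

Patient clearance = 0.83 × 0.3900 = 0.3237 L/h
D = CL × Css × τ = 0.3237 × 7.56 × 4 = 9.789 mg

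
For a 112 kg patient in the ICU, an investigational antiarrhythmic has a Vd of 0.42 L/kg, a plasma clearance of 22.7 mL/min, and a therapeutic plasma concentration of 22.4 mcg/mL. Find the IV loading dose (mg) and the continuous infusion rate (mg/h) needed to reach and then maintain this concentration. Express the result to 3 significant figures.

Total Vd = 0.42 × 112 = 47.04 L
LD = Vd · C_target = 47.04 × 22.4 = 1054 mg
CL = 22.7 mL/min = 22.7 × 0.06 = 1.362 L/h
Infusion rate = 1.362 L/h × 22.4 mg/L = 30.51 mg/h

(a) 1050 mg; (b) 30.5 mg/h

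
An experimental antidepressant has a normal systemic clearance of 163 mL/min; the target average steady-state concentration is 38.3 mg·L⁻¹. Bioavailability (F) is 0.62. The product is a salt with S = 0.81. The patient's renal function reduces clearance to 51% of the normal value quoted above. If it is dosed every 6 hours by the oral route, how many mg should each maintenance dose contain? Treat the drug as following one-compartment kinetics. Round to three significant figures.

2280 mg

Convert clearance: 163 mL/min × 60 min/h ÷ 1000 mL/L = 9.780 L/h
Patient clearance = 0.51 × 9.780 = 4.988 L/h
D = CL × Css × τ / F / S = 4.988 × 38.3 × 6 / 0.62 / 0.81 = 2282 mg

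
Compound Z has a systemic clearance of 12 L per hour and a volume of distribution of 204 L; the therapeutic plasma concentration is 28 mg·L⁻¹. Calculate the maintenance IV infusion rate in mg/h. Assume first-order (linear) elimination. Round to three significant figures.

Rate = CL × Css = 12.00 × 28 = 336.0 mg/h

336 mg/h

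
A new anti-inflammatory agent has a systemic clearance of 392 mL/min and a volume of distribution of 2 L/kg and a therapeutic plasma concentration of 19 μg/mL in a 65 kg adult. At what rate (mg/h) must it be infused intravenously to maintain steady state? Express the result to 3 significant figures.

CL = 392 mL/min = 392 × 0.06 = 23.52 L/h
R₀ = 23.52 × 19 = 446.9 mg/h

447 mg/h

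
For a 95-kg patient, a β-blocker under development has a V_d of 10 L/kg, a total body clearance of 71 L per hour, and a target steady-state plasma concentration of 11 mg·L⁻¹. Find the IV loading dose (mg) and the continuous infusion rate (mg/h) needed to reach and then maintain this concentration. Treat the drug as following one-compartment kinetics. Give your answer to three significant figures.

(a) 10500 mg; (b) 781 mg/h

Total Vd = 10 × 95 = 950.0 L
LD = Vd · C_target = 950.0 × 11 = 10450 mg
Maintenance infusion rate = CL × Css = 71.00 × 11 = 781.0 mg/h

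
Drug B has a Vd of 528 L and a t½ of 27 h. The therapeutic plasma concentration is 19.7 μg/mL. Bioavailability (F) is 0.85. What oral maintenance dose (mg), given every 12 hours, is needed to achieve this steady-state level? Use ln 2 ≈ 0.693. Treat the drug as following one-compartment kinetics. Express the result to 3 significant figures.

3770 mg

k = 0.693/27 = 0.02567 h⁻¹, so CL = k·Vd = 0.02567 × 528.0 = 13.55 L/h
D = CL × Css × τ / F = 13.55 × 19.7 × 12 / 0.85 = 3768 mg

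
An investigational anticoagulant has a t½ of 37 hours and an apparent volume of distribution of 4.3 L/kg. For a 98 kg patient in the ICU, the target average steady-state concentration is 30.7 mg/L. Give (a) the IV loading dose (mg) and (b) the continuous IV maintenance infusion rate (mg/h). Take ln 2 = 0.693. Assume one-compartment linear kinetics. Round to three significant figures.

Vd = 4.3 L/kg × 98 kg = 421.4 L
LD = Vd × C = 421.4 × 30.7 = 12940 mg
CL = 0.693 × Vd / t½ = 0.693 × 421.4 / 37 = 7.893 L/h
Infusion rate = CL × Css = 7.893 × 30.7 = 242.3 mg/h

(a) 12900 mg; (b) 242 mg/h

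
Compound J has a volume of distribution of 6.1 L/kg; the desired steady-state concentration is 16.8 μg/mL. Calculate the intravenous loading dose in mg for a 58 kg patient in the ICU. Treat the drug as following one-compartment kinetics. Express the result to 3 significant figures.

5940 mg

Vd(total) = 58 kg × 6.1 L/kg = 353.8 L
The loading dose fills Vd to the target concentration.
LD = Vd × C = 353.8 × 16.80 = 5944 mg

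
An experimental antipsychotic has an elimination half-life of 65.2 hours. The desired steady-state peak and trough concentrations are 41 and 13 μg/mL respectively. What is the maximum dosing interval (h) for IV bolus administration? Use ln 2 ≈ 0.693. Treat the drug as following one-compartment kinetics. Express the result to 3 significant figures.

k = 0.693 / t½ = 0.693 / 65.2 = 0.01063 h⁻¹
Between IV bolus doses, concentration decays as C = C₀·e^(−kτ), so C_peak/C_trough = e^(kτ).
τ_max = ln(C_peak/C_trough) / k = ln(41/13) / 0.01063 = 1.149 / 0.01063 = 108.1 h

108 h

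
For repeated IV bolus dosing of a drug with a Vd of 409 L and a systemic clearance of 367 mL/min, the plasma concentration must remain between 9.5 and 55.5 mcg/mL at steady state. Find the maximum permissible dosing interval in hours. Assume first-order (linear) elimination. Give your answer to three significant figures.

CL = 367 mL/min = 367 × 0.06 = 22.02 L/h
k = CL / Vd = 22.02 / 409.0 = 0.05384 h⁻¹
Between IV bolus doses, concentration decays as C = C₀·e^(−kτ), so C_peak/C_trough = e^(kτ).
τ_max = ln(C_peak/C_trough) / k = ln(55.5/9.5) / 0.05384 = 1.765 / 0.05384 = 32.78 h

32.8 h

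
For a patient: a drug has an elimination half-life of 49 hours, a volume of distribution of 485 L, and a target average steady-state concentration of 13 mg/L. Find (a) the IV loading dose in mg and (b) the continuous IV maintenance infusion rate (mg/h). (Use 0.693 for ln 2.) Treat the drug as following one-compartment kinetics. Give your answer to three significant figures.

(a) 6310 mg; (b) 89.2 mg/h

LD = Vd × C = 485.0 × 13 = 6305 mg
CL = 0.693 × Vd / t½ = 0.693 × 485.0 / 49 = 6.859 L/h
Infusion rate = CL × Css = 6.859 × 13 = 89.17 mg/h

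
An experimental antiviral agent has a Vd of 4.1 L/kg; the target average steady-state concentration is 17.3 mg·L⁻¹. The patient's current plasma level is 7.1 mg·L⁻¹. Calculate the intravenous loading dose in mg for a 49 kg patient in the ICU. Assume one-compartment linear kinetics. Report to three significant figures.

Vd = 4.1 L/kg × 49 kg = 200.9 L
Concentration deficit ΔC = 17.3 − 7.1 = 10.20 mg/L
LD = Vd × ΔC = 200.9 × 10.20 = 2049 mg

2050 mg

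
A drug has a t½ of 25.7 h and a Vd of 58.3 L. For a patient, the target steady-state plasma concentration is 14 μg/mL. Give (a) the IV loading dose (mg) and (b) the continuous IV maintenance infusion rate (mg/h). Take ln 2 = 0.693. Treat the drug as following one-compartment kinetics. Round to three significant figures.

(a) 816 mg; (b) 22.0 mg/h

LD = Vd × C = 58.30 × 14 = 816.2 mg
CL = 0.693 × Vd / t½ = 0.693 × 58.30 / 25.7 = 1.572 L/h
Infusion rate = CL × Css = 1.572 × 14 = 22.01 mg/h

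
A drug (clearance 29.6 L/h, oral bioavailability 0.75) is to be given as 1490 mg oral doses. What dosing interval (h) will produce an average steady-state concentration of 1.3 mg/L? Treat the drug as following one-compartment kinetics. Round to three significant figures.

29.0 h

F·D/τ = CL·Css → τ = F·D / (CL·Css).
τ = 0.75 × 1490 / (29.6 × 1.3) = 29.04 h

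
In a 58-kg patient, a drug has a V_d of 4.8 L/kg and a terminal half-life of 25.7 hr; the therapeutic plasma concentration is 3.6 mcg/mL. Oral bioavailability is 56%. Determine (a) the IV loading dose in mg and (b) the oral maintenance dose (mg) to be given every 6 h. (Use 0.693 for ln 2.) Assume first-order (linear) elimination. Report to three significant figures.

Vd(total) = 58 kg × 4.8 L/kg = 278.4 L
LD = Vd × C = 278.4 × 3.6 = 1002 mg
CL = 0.693 × Vd / t½ = 0.693 × 278.4 / 25.7 = 7.507 L/h
D = CL × Css × τ / F = 7.507 × 3.6 × 6 / 0.56 = 289.6 mg

(a) 1000 mg; (b) 290 mg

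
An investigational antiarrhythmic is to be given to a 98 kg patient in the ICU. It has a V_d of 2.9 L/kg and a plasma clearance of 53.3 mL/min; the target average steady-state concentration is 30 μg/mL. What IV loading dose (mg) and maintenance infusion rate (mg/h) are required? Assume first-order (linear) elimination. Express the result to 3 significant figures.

Total Vd = 2.9 × 98 = 284.2 L
Loading dose = Vd × C = 284.2 × 30 = 8526 mg
CL = 53.3 mL/min = 53.3 × 0.06 = 3.198 L/h
Maintenance: replace elimination → rate = CL × Css = 3.198 × 30 = 95.94 mg/h

(a) 8530 mg; (b) 95.9 mg/h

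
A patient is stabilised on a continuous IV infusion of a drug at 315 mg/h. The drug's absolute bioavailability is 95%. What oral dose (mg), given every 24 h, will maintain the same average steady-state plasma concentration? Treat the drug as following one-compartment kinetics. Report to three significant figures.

7960 mg

To maintain the same Css, the systemic dosing rate must be unchanged: F·D/τ = infusion rate.
D = rate × τ / F = 315 × 24 / 0.95 = 7958 mg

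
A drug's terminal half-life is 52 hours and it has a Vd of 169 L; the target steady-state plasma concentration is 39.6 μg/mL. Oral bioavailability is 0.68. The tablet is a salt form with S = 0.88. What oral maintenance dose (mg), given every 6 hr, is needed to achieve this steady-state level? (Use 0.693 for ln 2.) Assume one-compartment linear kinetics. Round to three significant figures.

CL = 0.693 × Vd / t½ = 0.693 × 169.0 / 52 = 2.252 L/h
D = CL × Css × τ / F / S = 2.252 × 39.6 × 6 / 0.68 / 0.88 = 894.2 mg

894 mg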